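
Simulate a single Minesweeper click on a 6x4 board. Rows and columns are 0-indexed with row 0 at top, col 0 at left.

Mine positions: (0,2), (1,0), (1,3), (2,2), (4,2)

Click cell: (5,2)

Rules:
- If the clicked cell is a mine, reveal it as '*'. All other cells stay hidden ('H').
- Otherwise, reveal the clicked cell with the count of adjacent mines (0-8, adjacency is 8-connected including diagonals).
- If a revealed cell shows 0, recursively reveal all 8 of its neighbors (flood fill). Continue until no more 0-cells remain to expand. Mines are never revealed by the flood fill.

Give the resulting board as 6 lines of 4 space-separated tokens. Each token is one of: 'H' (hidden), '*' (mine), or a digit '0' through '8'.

H H H H
H H H H
H H H H
H H H H
H H H H
H H 1 H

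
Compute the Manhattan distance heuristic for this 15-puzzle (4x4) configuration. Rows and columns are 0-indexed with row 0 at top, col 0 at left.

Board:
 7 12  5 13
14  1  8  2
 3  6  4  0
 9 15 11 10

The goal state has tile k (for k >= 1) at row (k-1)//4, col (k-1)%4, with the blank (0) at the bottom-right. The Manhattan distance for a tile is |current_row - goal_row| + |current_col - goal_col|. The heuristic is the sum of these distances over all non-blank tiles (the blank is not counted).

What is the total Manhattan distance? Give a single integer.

Tile 7: at (0,0), goal (1,2), distance |0-1|+|0-2| = 3
Tile 12: at (0,1), goal (2,3), distance |0-2|+|1-3| = 4
Tile 5: at (0,2), goal (1,0), distance |0-1|+|2-0| = 3
Tile 13: at (0,3), goal (3,0), distance |0-3|+|3-0| = 6
Tile 14: at (1,0), goal (3,1), distance |1-3|+|0-1| = 3
Tile 1: at (1,1), goal (0,0), distance |1-0|+|1-0| = 2
Tile 8: at (1,2), goal (1,3), distance |1-1|+|2-3| = 1
Tile 2: at (1,3), goal (0,1), distance |1-0|+|3-1| = 3
Tile 3: at (2,0), goal (0,2), distance |2-0|+|0-2| = 4
Tile 6: at (2,1), goal (1,1), distance |2-1|+|1-1| = 1
Tile 4: at (2,2), goal (0,3), distance |2-0|+|2-3| = 3
Tile 9: at (3,0), goal (2,0), distance |3-2|+|0-0| = 1
Tile 15: at (3,1), goal (3,2), distance |3-3|+|1-2| = 1
Tile 11: at (3,2), goal (2,2), distance |3-2|+|2-2| = 1
Tile 10: at (3,3), goal (2,1), distance |3-2|+|3-1| = 3
Sum: 3 + 4 + 3 + 6 + 3 + 2 + 1 + 3 + 4 + 1 + 3 + 1 + 1 + 1 + 3 = 39

Answer: 39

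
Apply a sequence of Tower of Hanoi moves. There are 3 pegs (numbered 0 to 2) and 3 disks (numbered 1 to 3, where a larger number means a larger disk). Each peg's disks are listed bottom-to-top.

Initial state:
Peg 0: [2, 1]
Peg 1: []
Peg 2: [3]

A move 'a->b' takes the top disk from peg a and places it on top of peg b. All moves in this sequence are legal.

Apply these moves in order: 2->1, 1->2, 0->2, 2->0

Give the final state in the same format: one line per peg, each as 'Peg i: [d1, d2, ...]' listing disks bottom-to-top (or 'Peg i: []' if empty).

After move 1 (2->1):
Peg 0: [2, 1]
Peg 1: [3]
Peg 2: []

After move 2 (1->2):
Peg 0: [2, 1]
Peg 1: []
Peg 2: [3]

After move 3 (0->2):
Peg 0: [2]
Peg 1: []
Peg 2: [3, 1]

After move 4 (2->0):
Peg 0: [2, 1]
Peg 1: []
Peg 2: [3]

Answer: Peg 0: [2, 1]
Peg 1: []
Peg 2: [3]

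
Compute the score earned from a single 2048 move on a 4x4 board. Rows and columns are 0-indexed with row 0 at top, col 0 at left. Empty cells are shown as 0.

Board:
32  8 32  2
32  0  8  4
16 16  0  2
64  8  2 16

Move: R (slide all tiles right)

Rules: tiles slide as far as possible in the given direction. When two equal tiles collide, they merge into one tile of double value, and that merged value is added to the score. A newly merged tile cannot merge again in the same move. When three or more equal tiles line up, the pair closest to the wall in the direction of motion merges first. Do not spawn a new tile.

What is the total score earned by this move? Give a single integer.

Answer: 32

Derivation:
Slide right:
row 0: [32, 8, 32, 2] -> [32, 8, 32, 2]  score +0 (running 0)
row 1: [32, 0, 8, 4] -> [0, 32, 8, 4]  score +0 (running 0)
row 2: [16, 16, 0, 2] -> [0, 0, 32, 2]  score +32 (running 32)
row 3: [64, 8, 2, 16] -> [64, 8, 2, 16]  score +0 (running 32)
Board after move:
32  8 32  2
 0 32  8  4
 0  0 32  2
64  8  2 16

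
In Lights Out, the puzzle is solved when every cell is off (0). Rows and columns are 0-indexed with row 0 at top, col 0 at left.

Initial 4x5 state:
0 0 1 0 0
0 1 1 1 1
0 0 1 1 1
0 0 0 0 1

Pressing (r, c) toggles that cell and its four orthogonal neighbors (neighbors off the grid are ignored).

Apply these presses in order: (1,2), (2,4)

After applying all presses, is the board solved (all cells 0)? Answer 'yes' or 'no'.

After press 1 at (1,2):
0 0 0 0 0
0 0 0 0 1
0 0 0 1 1
0 0 0 0 1

After press 2 at (2,4):
0 0 0 0 0
0 0 0 0 0
0 0 0 0 0
0 0 0 0 0

Lights still on: 0

Answer: yes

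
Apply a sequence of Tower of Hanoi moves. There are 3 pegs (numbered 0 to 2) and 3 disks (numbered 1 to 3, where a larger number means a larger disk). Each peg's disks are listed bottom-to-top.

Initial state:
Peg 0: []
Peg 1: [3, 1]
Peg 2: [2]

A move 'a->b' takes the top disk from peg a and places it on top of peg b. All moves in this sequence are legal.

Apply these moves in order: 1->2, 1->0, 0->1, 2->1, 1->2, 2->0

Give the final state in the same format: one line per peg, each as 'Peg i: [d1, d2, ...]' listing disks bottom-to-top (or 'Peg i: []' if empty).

Answer: Peg 0: [1]
Peg 1: [3]
Peg 2: [2]

Derivation:
After move 1 (1->2):
Peg 0: []
Peg 1: [3]
Peg 2: [2, 1]

After move 2 (1->0):
Peg 0: [3]
Peg 1: []
Peg 2: [2, 1]

After move 3 (0->1):
Peg 0: []
Peg 1: [3]
Peg 2: [2, 1]

After move 4 (2->1):
Peg 0: []
Peg 1: [3, 1]
Peg 2: [2]

After move 5 (1->2):
Peg 0: []
Peg 1: [3]
Peg 2: [2, 1]

After move 6 (2->0):
Peg 0: [1]
Peg 1: [3]
Peg 2: [2]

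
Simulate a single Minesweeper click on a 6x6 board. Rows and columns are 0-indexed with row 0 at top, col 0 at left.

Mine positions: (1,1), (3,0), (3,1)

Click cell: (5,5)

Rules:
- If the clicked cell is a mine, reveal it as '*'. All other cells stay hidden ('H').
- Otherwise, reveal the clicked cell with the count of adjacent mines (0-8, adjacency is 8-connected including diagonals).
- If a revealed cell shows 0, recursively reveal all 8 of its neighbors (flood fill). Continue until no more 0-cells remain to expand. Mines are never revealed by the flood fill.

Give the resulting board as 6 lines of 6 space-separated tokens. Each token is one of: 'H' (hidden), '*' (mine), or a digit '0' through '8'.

H H 1 0 0 0
H H 1 0 0 0
H H 2 0 0 0
H H 1 0 0 0
2 2 1 0 0 0
0 0 0 0 0 0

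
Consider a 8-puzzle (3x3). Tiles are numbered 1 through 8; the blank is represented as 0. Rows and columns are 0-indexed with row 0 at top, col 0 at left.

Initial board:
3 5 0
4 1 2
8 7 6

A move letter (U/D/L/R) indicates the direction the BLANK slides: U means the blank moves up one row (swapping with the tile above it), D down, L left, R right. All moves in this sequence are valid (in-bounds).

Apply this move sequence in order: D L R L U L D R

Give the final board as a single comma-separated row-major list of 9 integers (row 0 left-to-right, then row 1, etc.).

After move 1 (D):
3 5 2
4 1 0
8 7 6

After move 2 (L):
3 5 2
4 0 1
8 7 6

After move 3 (R):
3 5 2
4 1 0
8 7 6

After move 4 (L):
3 5 2
4 0 1
8 7 6

After move 5 (U):
3 0 2
4 5 1
8 7 6

After move 6 (L):
0 3 2
4 5 1
8 7 6

After move 7 (D):
4 3 2
0 5 1
8 7 6

After move 8 (R):
4 3 2
5 0 1
8 7 6

Answer: 4, 3, 2, 5, 0, 1, 8, 7, 6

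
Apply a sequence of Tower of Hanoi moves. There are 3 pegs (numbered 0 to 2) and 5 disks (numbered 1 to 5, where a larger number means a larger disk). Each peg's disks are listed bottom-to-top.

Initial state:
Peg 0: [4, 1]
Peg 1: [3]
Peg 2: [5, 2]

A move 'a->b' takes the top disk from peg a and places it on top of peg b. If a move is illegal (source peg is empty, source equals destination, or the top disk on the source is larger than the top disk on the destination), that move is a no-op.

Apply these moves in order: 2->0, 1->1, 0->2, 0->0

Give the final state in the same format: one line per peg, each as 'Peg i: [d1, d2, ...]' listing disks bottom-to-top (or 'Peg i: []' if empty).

After move 1 (2->0):
Peg 0: [4, 1]
Peg 1: [3]
Peg 2: [5, 2]

After move 2 (1->1):
Peg 0: [4, 1]
Peg 1: [3]
Peg 2: [5, 2]

After move 3 (0->2):
Peg 0: [4]
Peg 1: [3]
Peg 2: [5, 2, 1]

After move 4 (0->0):
Peg 0: [4]
Peg 1: [3]
Peg 2: [5, 2, 1]

Answer: Peg 0: [4]
Peg 1: [3]
Peg 2: [5, 2, 1]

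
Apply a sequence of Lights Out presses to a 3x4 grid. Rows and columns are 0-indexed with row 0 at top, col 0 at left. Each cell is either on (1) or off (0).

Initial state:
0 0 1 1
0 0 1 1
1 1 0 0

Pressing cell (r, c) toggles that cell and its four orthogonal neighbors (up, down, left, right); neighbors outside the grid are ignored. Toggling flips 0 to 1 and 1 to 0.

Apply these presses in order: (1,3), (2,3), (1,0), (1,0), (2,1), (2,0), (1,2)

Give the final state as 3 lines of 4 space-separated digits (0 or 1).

After press 1 at (1,3):
0 0 1 0
0 0 0 0
1 1 0 1

After press 2 at (2,3):
0 0 1 0
0 0 0 1
1 1 1 0

After press 3 at (1,0):
1 0 1 0
1 1 0 1
0 1 1 0

After press 4 at (1,0):
0 0 1 0
0 0 0 1
1 1 1 0

After press 5 at (2,1):
0 0 1 0
0 1 0 1
0 0 0 0

After press 6 at (2,0):
0 0 1 0
1 1 0 1
1 1 0 0

After press 7 at (1,2):
0 0 0 0
1 0 1 0
1 1 1 0

Answer: 0 0 0 0
1 0 1 0
1 1 1 0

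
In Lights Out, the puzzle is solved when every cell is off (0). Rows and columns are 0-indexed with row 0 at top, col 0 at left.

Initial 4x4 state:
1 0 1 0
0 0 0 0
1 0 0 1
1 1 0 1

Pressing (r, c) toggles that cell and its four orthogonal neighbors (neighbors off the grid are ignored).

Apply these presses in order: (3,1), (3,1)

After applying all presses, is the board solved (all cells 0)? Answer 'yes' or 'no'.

Answer: no

Derivation:
After press 1 at (3,1):
1 0 1 0
0 0 0 0
1 1 0 1
0 0 1 1

After press 2 at (3,1):
1 0 1 0
0 0 0 0
1 0 0 1
1 1 0 1

Lights still on: 7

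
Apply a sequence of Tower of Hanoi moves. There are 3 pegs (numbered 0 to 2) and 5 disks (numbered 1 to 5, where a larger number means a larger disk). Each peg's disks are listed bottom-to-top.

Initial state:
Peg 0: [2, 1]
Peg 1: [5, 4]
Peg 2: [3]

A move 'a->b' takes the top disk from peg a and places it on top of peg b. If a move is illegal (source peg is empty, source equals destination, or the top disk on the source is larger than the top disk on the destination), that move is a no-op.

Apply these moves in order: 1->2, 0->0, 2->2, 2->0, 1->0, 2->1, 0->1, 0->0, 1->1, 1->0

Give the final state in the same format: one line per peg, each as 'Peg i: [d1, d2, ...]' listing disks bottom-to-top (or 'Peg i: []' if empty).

After move 1 (1->2):
Peg 0: [2, 1]
Peg 1: [5, 4]
Peg 2: [3]

After move 2 (0->0):
Peg 0: [2, 1]
Peg 1: [5, 4]
Peg 2: [3]

After move 3 (2->2):
Peg 0: [2, 1]
Peg 1: [5, 4]
Peg 2: [3]

After move 4 (2->0):
Peg 0: [2, 1]
Peg 1: [5, 4]
Peg 2: [3]

After move 5 (1->0):
Peg 0: [2, 1]
Peg 1: [5, 4]
Peg 2: [3]

After move 6 (2->1):
Peg 0: [2, 1]
Peg 1: [5, 4, 3]
Peg 2: []

After move 7 (0->1):
Peg 0: [2]
Peg 1: [5, 4, 3, 1]
Peg 2: []

After move 8 (0->0):
Peg 0: [2]
Peg 1: [5, 4, 3, 1]
Peg 2: []

After move 9 (1->1):
Peg 0: [2]
Peg 1: [5, 4, 3, 1]
Peg 2: []

After move 10 (1->0):
Peg 0: [2, 1]
Peg 1: [5, 4, 3]
Peg 2: []

Answer: Peg 0: [2, 1]
Peg 1: [5, 4, 3]
Peg 2: []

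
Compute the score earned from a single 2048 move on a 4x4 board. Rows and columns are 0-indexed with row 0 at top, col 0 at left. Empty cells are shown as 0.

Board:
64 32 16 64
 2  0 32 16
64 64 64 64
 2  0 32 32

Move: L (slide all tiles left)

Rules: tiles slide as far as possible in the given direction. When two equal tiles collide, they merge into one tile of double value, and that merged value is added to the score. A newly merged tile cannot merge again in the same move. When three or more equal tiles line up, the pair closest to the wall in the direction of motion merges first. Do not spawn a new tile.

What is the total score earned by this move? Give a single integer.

Slide left:
row 0: [64, 32, 16, 64] -> [64, 32, 16, 64]  score +0 (running 0)
row 1: [2, 0, 32, 16] -> [2, 32, 16, 0]  score +0 (running 0)
row 2: [64, 64, 64, 64] -> [128, 128, 0, 0]  score +256 (running 256)
row 3: [2, 0, 32, 32] -> [2, 64, 0, 0]  score +64 (running 320)
Board after move:
 64  32  16  64
  2  32  16   0
128 128   0   0
  2  64   0   0

Answer: 320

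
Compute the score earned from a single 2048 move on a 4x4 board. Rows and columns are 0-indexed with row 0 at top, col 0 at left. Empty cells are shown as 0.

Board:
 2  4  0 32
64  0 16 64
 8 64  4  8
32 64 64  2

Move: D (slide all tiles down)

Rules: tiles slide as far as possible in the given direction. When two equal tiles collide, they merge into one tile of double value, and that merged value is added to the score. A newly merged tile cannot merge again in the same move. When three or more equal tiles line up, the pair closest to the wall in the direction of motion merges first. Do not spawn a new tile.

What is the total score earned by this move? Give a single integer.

Answer: 128

Derivation:
Slide down:
col 0: [2, 64, 8, 32] -> [2, 64, 8, 32]  score +0 (running 0)
col 1: [4, 0, 64, 64] -> [0, 0, 4, 128]  score +128 (running 128)
col 2: [0, 16, 4, 64] -> [0, 16, 4, 64]  score +0 (running 128)
col 3: [32, 64, 8, 2] -> [32, 64, 8, 2]  score +0 (running 128)
Board after move:
  2   0   0  32
 64   0  16  64
  8   4   4   8
 32 128  64   2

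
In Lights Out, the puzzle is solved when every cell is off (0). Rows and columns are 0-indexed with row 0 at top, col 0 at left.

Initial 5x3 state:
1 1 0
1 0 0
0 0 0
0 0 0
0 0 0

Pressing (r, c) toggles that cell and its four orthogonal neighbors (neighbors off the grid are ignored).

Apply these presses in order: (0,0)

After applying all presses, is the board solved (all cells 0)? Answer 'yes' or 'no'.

Answer: yes

Derivation:
After press 1 at (0,0):
0 0 0
0 0 0
0 0 0
0 0 0
0 0 0

Lights still on: 0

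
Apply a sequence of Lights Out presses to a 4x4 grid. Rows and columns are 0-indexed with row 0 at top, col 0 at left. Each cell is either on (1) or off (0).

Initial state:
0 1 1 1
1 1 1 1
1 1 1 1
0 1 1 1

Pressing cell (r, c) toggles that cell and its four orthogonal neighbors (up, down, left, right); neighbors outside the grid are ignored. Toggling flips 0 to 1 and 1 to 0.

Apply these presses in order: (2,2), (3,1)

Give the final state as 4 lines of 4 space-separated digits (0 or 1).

After press 1 at (2,2):
0 1 1 1
1 1 0 1
1 0 0 0
0 1 0 1

After press 2 at (3,1):
0 1 1 1
1 1 0 1
1 1 0 0
1 0 1 1

Answer: 0 1 1 1
1 1 0 1
1 1 0 0
1 0 1 1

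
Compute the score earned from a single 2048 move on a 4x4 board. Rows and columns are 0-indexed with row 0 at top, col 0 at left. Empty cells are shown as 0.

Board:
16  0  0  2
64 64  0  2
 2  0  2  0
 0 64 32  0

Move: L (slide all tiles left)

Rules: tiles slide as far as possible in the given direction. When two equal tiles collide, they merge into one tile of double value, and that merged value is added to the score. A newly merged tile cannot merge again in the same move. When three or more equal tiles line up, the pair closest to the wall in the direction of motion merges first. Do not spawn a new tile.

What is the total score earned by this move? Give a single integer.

Answer: 132

Derivation:
Slide left:
row 0: [16, 0, 0, 2] -> [16, 2, 0, 0]  score +0 (running 0)
row 1: [64, 64, 0, 2] -> [128, 2, 0, 0]  score +128 (running 128)
row 2: [2, 0, 2, 0] -> [4, 0, 0, 0]  score +4 (running 132)
row 3: [0, 64, 32, 0] -> [64, 32, 0, 0]  score +0 (running 132)
Board after move:
 16   2   0   0
128   2   0   0
  4   0   0   0
 64  32   0   0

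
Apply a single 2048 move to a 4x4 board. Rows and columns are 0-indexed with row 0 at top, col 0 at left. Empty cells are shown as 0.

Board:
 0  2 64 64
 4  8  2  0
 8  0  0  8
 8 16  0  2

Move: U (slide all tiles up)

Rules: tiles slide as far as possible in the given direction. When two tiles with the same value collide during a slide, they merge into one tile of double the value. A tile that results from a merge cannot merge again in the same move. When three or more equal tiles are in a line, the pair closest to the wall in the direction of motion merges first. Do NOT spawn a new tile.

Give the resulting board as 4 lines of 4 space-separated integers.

Answer:  4  2 64 64
16  8  2  8
 0 16  0  2
 0  0  0  0

Derivation:
Slide up:
col 0: [0, 4, 8, 8] -> [4, 16, 0, 0]
col 1: [2, 8, 0, 16] -> [2, 8, 16, 0]
col 2: [64, 2, 0, 0] -> [64, 2, 0, 0]
col 3: [64, 0, 8, 2] -> [64, 8, 2, 0]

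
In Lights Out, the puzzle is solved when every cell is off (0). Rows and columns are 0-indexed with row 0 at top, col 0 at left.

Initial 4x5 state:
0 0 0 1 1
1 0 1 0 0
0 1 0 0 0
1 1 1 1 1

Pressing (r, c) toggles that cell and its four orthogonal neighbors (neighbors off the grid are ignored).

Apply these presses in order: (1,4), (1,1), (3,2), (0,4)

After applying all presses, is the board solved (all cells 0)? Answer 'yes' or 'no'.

After press 1 at (1,4):
0 0 0 1 0
1 0 1 1 1
0 1 0 0 1
1 1 1 1 1

After press 2 at (1,1):
0 1 0 1 0
0 1 0 1 1
0 0 0 0 1
1 1 1 1 1

After press 3 at (3,2):
0 1 0 1 0
0 1 0 1 1
0 0 1 0 1
1 0 0 0 1

After press 4 at (0,4):
0 1 0 0 1
0 1 0 1 0
0 0 1 0 1
1 0 0 0 1

Lights still on: 8

Answer: no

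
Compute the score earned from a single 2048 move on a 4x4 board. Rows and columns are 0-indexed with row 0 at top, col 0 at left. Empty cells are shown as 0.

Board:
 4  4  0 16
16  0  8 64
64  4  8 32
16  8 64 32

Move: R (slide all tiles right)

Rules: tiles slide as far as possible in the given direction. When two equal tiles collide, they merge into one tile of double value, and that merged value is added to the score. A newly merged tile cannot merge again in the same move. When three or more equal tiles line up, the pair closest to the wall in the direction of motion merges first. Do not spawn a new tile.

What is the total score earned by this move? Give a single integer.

Answer: 8

Derivation:
Slide right:
row 0: [4, 4, 0, 16] -> [0, 0, 8, 16]  score +8 (running 8)
row 1: [16, 0, 8, 64] -> [0, 16, 8, 64]  score +0 (running 8)
row 2: [64, 4, 8, 32] -> [64, 4, 8, 32]  score +0 (running 8)
row 3: [16, 8, 64, 32] -> [16, 8, 64, 32]  score +0 (running 8)
Board after move:
 0  0  8 16
 0 16  8 64
64  4  8 32
16  8 64 32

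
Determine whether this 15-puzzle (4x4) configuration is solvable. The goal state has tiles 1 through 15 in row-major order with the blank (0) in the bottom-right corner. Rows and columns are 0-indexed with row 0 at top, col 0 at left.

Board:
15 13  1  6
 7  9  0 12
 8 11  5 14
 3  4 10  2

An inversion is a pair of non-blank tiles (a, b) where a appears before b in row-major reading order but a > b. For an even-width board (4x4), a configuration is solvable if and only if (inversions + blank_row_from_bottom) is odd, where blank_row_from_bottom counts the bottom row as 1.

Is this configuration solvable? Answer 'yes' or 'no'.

Inversions: 65
Blank is in row 1 (0-indexed from top), which is row 3 counting from the bottom (bottom = 1).
65 + 3 = 68, which is even, so the puzzle is not solvable.

Answer: no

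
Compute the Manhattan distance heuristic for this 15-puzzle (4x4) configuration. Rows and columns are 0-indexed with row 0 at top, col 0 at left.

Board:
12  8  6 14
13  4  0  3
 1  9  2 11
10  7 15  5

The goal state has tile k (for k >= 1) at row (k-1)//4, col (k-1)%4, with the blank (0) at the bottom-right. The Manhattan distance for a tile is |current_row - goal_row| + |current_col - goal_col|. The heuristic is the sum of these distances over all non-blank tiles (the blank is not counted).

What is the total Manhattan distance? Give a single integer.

Tile 12: at (0,0), goal (2,3), distance |0-2|+|0-3| = 5
Tile 8: at (0,1), goal (1,3), distance |0-1|+|1-3| = 3
Tile 6: at (0,2), goal (1,1), distance |0-1|+|2-1| = 2
Tile 14: at (0,3), goal (3,1), distance |0-3|+|3-1| = 5
Tile 13: at (1,0), goal (3,0), distance |1-3|+|0-0| = 2
Tile 4: at (1,1), goal (0,3), distance |1-0|+|1-3| = 3
Tile 3: at (1,3), goal (0,2), distance |1-0|+|3-2| = 2
Tile 1: at (2,0), goal (0,0), distance |2-0|+|0-0| = 2
Tile 9: at (2,1), goal (2,0), distance |2-2|+|1-0| = 1
Tile 2: at (2,2), goal (0,1), distance |2-0|+|2-1| = 3
Tile 11: at (2,3), goal (2,2), distance |2-2|+|3-2| = 1
Tile 10: at (3,0), goal (2,1), distance |3-2|+|0-1| = 2
Tile 7: at (3,1), goal (1,2), distance |3-1|+|1-2| = 3
Tile 15: at (3,2), goal (3,2), distance |3-3|+|2-2| = 0
Tile 5: at (3,3), goal (1,0), distance |3-1|+|3-0| = 5
Sum: 5 + 3 + 2 + 5 + 2 + 3 + 2 + 2 + 1 + 3 + 1 + 2 + 3 + 0 + 5 = 39

Answer: 39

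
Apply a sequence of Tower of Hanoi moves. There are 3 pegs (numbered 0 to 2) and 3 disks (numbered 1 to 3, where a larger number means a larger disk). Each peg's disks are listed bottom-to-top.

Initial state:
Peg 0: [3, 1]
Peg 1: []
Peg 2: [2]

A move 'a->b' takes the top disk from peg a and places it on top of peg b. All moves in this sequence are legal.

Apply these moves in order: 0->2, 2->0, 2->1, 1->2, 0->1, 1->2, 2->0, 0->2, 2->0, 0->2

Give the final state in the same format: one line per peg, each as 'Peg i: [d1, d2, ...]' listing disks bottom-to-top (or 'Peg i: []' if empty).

Answer: Peg 0: [3]
Peg 1: []
Peg 2: [2, 1]

Derivation:
After move 1 (0->2):
Peg 0: [3]
Peg 1: []
Peg 2: [2, 1]

After move 2 (2->0):
Peg 0: [3, 1]
Peg 1: []
Peg 2: [2]

After move 3 (2->1):
Peg 0: [3, 1]
Peg 1: [2]
Peg 2: []

After move 4 (1->2):
Peg 0: [3, 1]
Peg 1: []
Peg 2: [2]

After move 5 (0->1):
Peg 0: [3]
Peg 1: [1]
Peg 2: [2]

After move 6 (1->2):
Peg 0: [3]
Peg 1: []
Peg 2: [2, 1]

After move 7 (2->0):
Peg 0: [3, 1]
Peg 1: []
Peg 2: [2]

After move 8 (0->2):
Peg 0: [3]
Peg 1: []
Peg 2: [2, 1]

After move 9 (2->0):
Peg 0: [3, 1]
Peg 1: []
Peg 2: [2]

After move 10 (0->2):
Peg 0: [3]
Peg 1: []
Peg 2: [2, 1]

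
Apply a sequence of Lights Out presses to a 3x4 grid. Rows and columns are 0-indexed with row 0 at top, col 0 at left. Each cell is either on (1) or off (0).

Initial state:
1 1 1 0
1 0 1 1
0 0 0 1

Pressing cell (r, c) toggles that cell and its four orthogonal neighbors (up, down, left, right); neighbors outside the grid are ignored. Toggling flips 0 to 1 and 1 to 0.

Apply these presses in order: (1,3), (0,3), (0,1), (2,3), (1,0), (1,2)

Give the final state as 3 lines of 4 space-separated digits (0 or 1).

Answer: 1 0 0 0
0 1 1 1
1 0 0 1

Derivation:
After press 1 at (1,3):
1 1 1 1
1 0 0 0
0 0 0 0

After press 2 at (0,3):
1 1 0 0
1 0 0 1
0 0 0 0

After press 3 at (0,1):
0 0 1 0
1 1 0 1
0 0 0 0

After press 4 at (2,3):
0 0 1 0
1 1 0 0
0 0 1 1

After press 5 at (1,0):
1 0 1 0
0 0 0 0
1 0 1 1

After press 6 at (1,2):
1 0 0 0
0 1 1 1
1 0 0 1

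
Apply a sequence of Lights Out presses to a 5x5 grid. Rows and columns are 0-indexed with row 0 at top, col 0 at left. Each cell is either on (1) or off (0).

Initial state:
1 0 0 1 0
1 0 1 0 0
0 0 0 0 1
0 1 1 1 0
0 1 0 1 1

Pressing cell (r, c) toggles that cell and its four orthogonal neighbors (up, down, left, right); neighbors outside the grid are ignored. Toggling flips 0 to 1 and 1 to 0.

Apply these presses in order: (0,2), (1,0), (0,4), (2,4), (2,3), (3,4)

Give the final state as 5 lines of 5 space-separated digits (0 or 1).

Answer: 0 1 1 1 1
0 1 0 1 0
1 0 1 0 0
0 1 1 1 0
0 1 0 1 0

Derivation:
After press 1 at (0,2):
1 1 1 0 0
1 0 0 0 0
0 0 0 0 1
0 1 1 1 0
0 1 0 1 1

After press 2 at (1,0):
0 1 1 0 0
0 1 0 0 0
1 0 0 0 1
0 1 1 1 0
0 1 0 1 1

After press 3 at (0,4):
0 1 1 1 1
0 1 0 0 1
1 0 0 0 1
0 1 1 1 0
0 1 0 1 1

After press 4 at (2,4):
0 1 1 1 1
0 1 0 0 0
1 0 0 1 0
0 1 1 1 1
0 1 0 1 1

After press 5 at (2,3):
0 1 1 1 1
0 1 0 1 0
1 0 1 0 1
0 1 1 0 1
0 1 0 1 1

After press 6 at (3,4):
0 1 1 1 1
0 1 0 1 0
1 0 1 0 0
0 1 1 1 0
0 1 0 1 0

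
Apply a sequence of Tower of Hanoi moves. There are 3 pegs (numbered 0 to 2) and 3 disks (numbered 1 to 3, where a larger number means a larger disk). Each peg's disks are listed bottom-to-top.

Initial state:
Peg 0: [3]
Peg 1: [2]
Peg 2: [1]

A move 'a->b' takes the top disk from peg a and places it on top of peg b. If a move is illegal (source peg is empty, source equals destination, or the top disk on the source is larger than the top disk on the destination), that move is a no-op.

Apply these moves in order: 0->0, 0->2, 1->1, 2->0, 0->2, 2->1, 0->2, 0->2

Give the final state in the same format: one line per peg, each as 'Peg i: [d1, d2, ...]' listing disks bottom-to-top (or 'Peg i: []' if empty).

After move 1 (0->0):
Peg 0: [3]
Peg 1: [2]
Peg 2: [1]

After move 2 (0->2):
Peg 0: [3]
Peg 1: [2]
Peg 2: [1]

After move 3 (1->1):
Peg 0: [3]
Peg 1: [2]
Peg 2: [1]

After move 4 (2->0):
Peg 0: [3, 1]
Peg 1: [2]
Peg 2: []

After move 5 (0->2):
Peg 0: [3]
Peg 1: [2]
Peg 2: [1]

After move 6 (2->1):
Peg 0: [3]
Peg 1: [2, 1]
Peg 2: []

After move 7 (0->2):
Peg 0: []
Peg 1: [2, 1]
Peg 2: [3]

After move 8 (0->2):
Peg 0: []
Peg 1: [2, 1]
Peg 2: [3]

Answer: Peg 0: []
Peg 1: [2, 1]
Peg 2: [3]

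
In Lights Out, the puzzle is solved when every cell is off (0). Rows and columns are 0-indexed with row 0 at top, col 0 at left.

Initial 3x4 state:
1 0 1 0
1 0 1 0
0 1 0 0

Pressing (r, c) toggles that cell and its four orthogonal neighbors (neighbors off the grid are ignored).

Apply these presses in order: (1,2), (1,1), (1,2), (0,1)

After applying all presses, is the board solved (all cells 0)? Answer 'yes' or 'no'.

Answer: yes

Derivation:
After press 1 at (1,2):
1 0 0 0
1 1 0 1
0 1 1 0

After press 2 at (1,1):
1 1 0 0
0 0 1 1
0 0 1 0

After press 3 at (1,2):
1 1 1 0
0 1 0 0
0 0 0 0

After press 4 at (0,1):
0 0 0 0
0 0 0 0
0 0 0 0

Lights still on: 0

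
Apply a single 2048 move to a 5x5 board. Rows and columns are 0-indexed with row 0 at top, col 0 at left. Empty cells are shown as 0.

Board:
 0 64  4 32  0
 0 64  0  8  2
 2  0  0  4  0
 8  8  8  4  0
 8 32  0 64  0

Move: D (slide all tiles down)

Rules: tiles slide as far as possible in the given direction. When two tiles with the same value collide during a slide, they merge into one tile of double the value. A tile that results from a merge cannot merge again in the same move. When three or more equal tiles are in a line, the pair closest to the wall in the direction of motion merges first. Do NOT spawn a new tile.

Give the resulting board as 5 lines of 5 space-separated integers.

Answer:   0   0   0   0   0
  0   0   0  32   0
  0 128   0   8   0
  2   8   4   8   0
 16  32   8  64   2

Derivation:
Slide down:
col 0: [0, 0, 2, 8, 8] -> [0, 0, 0, 2, 16]
col 1: [64, 64, 0, 8, 32] -> [0, 0, 128, 8, 32]
col 2: [4, 0, 0, 8, 0] -> [0, 0, 0, 4, 8]
col 3: [32, 8, 4, 4, 64] -> [0, 32, 8, 8, 64]
col 4: [0, 2, 0, 0, 0] -> [0, 0, 0, 0, 2]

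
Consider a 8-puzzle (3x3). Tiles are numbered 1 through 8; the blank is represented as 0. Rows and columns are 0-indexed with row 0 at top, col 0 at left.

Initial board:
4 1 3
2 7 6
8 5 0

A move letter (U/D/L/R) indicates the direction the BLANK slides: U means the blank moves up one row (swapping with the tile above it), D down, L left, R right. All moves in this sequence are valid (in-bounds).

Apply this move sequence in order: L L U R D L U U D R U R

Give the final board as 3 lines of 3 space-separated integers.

Answer: 4 3 0
8 1 6
7 2 5

Derivation:
After move 1 (L):
4 1 3
2 7 6
8 0 5

After move 2 (L):
4 1 3
2 7 6
0 8 5

After move 3 (U):
4 1 3
0 7 6
2 8 5

After move 4 (R):
4 1 3
7 0 6
2 8 5

After move 5 (D):
4 1 3
7 8 6
2 0 5

After move 6 (L):
4 1 3
7 8 6
0 2 5

After move 7 (U):
4 1 3
0 8 6
7 2 5

After move 8 (U):
0 1 3
4 8 6
7 2 5

After move 9 (D):
4 1 3
0 8 6
7 2 5

After move 10 (R):
4 1 3
8 0 6
7 2 5

After move 11 (U):
4 0 3
8 1 6
7 2 5

After move 12 (R):
4 3 0
8 1 6
7 2 5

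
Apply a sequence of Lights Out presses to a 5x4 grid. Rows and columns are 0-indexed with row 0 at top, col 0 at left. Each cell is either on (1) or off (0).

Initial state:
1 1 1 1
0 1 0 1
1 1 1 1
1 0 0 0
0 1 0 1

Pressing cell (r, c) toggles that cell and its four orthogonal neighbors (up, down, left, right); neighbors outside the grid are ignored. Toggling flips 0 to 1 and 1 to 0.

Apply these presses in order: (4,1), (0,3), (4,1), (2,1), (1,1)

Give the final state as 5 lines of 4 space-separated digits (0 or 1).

Answer: 1 0 0 0
1 1 1 0
0 1 0 1
1 1 0 0
0 1 0 1

Derivation:
After press 1 at (4,1):
1 1 1 1
0 1 0 1
1 1 1 1
1 1 0 0
1 0 1 1

After press 2 at (0,3):
1 1 0 0
0 1 0 0
1 1 1 1
1 1 0 0
1 0 1 1

After press 3 at (4,1):
1 1 0 0
0 1 0 0
1 1 1 1
1 0 0 0
0 1 0 1

After press 4 at (2,1):
1 1 0 0
0 0 0 0
0 0 0 1
1 1 0 0
0 1 0 1

After press 5 at (1,1):
1 0 0 0
1 1 1 0
0 1 0 1
1 1 0 0
0 1 0 1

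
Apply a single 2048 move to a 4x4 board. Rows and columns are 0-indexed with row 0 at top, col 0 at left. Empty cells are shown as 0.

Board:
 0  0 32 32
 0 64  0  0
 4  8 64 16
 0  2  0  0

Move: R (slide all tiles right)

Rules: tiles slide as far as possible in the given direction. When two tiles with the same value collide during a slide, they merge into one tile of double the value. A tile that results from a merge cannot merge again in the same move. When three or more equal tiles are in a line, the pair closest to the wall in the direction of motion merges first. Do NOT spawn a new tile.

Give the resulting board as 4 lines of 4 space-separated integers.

Slide right:
row 0: [0, 0, 32, 32] -> [0, 0, 0, 64]
row 1: [0, 64, 0, 0] -> [0, 0, 0, 64]
row 2: [4, 8, 64, 16] -> [4, 8, 64, 16]
row 3: [0, 2, 0, 0] -> [0, 0, 0, 2]

Answer:  0  0  0 64
 0  0  0 64
 4  8 64 16
 0  0  0  2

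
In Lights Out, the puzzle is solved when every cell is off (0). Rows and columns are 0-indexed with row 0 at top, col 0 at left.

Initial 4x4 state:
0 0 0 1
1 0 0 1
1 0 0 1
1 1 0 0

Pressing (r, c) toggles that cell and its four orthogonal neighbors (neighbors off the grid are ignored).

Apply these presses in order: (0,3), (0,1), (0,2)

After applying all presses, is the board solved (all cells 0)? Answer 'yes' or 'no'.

Answer: no

Derivation:
After press 1 at (0,3):
0 0 1 0
1 0 0 0
1 0 0 1
1 1 0 0

After press 2 at (0,1):
1 1 0 0
1 1 0 0
1 0 0 1
1 1 0 0

After press 3 at (0,2):
1 0 1 1
1 1 1 0
1 0 0 1
1 1 0 0

Lights still on: 10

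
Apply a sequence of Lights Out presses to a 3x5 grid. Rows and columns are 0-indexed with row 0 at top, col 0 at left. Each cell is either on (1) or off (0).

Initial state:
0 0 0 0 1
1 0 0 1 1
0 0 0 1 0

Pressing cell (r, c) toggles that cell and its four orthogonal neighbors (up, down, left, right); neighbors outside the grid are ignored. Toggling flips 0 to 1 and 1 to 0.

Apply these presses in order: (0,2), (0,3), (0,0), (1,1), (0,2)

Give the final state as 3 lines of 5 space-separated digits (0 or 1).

Answer: 1 0 1 1 0
1 1 1 0 1
0 1 0 1 0

Derivation:
After press 1 at (0,2):
0 1 1 1 1
1 0 1 1 1
0 0 0 1 0

After press 2 at (0,3):
0 1 0 0 0
1 0 1 0 1
0 0 0 1 0

After press 3 at (0,0):
1 0 0 0 0
0 0 1 0 1
0 0 0 1 0

After press 4 at (1,1):
1 1 0 0 0
1 1 0 0 1
0 1 0 1 0

After press 5 at (0,2):
1 0 1 1 0
1 1 1 0 1
0 1 0 1 0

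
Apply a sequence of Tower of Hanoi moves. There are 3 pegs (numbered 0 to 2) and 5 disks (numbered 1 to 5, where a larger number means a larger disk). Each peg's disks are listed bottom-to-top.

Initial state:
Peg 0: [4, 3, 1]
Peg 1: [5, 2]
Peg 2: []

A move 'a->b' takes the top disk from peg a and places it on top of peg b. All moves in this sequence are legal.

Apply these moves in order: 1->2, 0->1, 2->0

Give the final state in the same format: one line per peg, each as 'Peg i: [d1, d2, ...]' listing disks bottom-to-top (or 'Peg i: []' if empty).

Answer: Peg 0: [4, 3, 2]
Peg 1: [5, 1]
Peg 2: []

Derivation:
After move 1 (1->2):
Peg 0: [4, 3, 1]
Peg 1: [5]
Peg 2: [2]

After move 2 (0->1):
Peg 0: [4, 3]
Peg 1: [5, 1]
Peg 2: [2]

After move 3 (2->0):
Peg 0: [4, 3, 2]
Peg 1: [5, 1]
Peg 2: []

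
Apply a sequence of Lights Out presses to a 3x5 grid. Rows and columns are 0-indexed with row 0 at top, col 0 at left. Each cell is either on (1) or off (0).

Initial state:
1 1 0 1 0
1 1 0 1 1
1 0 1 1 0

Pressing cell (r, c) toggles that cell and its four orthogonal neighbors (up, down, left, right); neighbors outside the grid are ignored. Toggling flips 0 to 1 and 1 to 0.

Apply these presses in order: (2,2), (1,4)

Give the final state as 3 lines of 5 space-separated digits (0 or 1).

After press 1 at (2,2):
1 1 0 1 0
1 1 1 1 1
1 1 0 0 0

After press 2 at (1,4):
1 1 0 1 1
1 1 1 0 0
1 1 0 0 1

Answer: 1 1 0 1 1
1 1 1 0 0
1 1 0 0 1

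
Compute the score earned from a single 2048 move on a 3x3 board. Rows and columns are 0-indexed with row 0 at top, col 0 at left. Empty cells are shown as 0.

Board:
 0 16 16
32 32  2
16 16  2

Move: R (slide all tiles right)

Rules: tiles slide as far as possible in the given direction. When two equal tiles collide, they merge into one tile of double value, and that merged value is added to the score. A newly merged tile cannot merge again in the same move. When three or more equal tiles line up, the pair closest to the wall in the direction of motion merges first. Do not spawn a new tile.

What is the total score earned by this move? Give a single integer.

Slide right:
row 0: [0, 16, 16] -> [0, 0, 32]  score +32 (running 32)
row 1: [32, 32, 2] -> [0, 64, 2]  score +64 (running 96)
row 2: [16, 16, 2] -> [0, 32, 2]  score +32 (running 128)
Board after move:
 0  0 32
 0 64  2
 0 32  2

Answer: 128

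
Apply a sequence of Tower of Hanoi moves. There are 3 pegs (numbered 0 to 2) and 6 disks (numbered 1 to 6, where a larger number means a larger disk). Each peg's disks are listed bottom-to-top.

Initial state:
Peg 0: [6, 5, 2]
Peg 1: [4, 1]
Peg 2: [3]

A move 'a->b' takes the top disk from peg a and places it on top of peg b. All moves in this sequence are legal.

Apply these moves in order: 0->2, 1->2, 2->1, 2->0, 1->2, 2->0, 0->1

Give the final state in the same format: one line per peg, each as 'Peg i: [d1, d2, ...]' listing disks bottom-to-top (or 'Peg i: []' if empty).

Answer: Peg 0: [6, 5, 2]
Peg 1: [4, 1]
Peg 2: [3]

Derivation:
After move 1 (0->2):
Peg 0: [6, 5]
Peg 1: [4, 1]
Peg 2: [3, 2]

After move 2 (1->2):
Peg 0: [6, 5]
Peg 1: [4]
Peg 2: [3, 2, 1]

After move 3 (2->1):
Peg 0: [6, 5]
Peg 1: [4, 1]
Peg 2: [3, 2]

After move 4 (2->0):
Peg 0: [6, 5, 2]
Peg 1: [4, 1]
Peg 2: [3]

After move 5 (1->2):
Peg 0: [6, 5, 2]
Peg 1: [4]
Peg 2: [3, 1]

After move 6 (2->0):
Peg 0: [6, 5, 2, 1]
Peg 1: [4]
Peg 2: [3]

After move 7 (0->1):
Peg 0: [6, 5, 2]
Peg 1: [4, 1]
Peg 2: [3]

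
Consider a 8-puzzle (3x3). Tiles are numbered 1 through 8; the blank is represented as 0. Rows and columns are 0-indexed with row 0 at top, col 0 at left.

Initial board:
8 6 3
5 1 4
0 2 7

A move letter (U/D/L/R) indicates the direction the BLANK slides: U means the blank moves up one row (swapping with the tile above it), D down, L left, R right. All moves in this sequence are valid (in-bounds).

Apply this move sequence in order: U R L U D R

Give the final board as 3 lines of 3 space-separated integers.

Answer: 8 6 3
1 0 4
5 2 7

Derivation:
After move 1 (U):
8 6 3
0 1 4
5 2 7

After move 2 (R):
8 6 3
1 0 4
5 2 7

After move 3 (L):
8 6 3
0 1 4
5 2 7

After move 4 (U):
0 6 3
8 1 4
5 2 7

After move 5 (D):
8 6 3
0 1 4
5 2 7

After move 6 (R):
8 6 3
1 0 4
5 2 7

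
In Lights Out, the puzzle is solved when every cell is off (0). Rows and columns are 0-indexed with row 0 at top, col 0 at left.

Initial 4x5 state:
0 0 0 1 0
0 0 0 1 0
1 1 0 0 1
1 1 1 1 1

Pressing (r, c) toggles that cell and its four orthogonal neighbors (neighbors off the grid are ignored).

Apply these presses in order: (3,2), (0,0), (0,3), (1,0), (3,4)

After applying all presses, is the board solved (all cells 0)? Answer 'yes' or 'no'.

After press 1 at (3,2):
0 0 0 1 0
0 0 0 1 0
1 1 1 0 1
1 0 0 0 1

After press 2 at (0,0):
1 1 0 1 0
1 0 0 1 0
1 1 1 0 1
1 0 0 0 1

After press 3 at (0,3):
1 1 1 0 1
1 0 0 0 0
1 1 1 0 1
1 0 0 0 1

After press 4 at (1,0):
0 1 1 0 1
0 1 0 0 0
0 1 1 0 1
1 0 0 0 1

After press 5 at (3,4):
0 1 1 0 1
0 1 0 0 0
0 1 1 0 0
1 0 0 1 0

Lights still on: 8

Answer: no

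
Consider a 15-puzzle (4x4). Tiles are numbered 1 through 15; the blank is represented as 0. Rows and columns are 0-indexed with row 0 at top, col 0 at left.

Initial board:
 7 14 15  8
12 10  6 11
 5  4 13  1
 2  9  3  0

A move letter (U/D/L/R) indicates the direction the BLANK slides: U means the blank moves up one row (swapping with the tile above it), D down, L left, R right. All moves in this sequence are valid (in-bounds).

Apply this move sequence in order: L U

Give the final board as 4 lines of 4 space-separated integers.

After move 1 (L):
 7 14 15  8
12 10  6 11
 5  4 13  1
 2  9  0  3

After move 2 (U):
 7 14 15  8
12 10  6 11
 5  4  0  1
 2  9 13  3

Answer:  7 14 15  8
12 10  6 11
 5  4  0  1
 2  9 13  3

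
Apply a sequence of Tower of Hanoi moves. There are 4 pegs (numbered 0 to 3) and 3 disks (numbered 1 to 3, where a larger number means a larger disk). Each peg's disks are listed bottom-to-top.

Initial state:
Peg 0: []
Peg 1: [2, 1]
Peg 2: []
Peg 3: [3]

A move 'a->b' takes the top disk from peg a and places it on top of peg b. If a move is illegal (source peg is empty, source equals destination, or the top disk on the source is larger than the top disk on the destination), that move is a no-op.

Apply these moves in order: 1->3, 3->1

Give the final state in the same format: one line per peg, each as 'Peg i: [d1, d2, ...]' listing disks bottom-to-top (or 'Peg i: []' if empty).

After move 1 (1->3):
Peg 0: []
Peg 1: [2]
Peg 2: []
Peg 3: [3, 1]

After move 2 (3->1):
Peg 0: []
Peg 1: [2, 1]
Peg 2: []
Peg 3: [3]

Answer: Peg 0: []
Peg 1: [2, 1]
Peg 2: []
Peg 3: [3]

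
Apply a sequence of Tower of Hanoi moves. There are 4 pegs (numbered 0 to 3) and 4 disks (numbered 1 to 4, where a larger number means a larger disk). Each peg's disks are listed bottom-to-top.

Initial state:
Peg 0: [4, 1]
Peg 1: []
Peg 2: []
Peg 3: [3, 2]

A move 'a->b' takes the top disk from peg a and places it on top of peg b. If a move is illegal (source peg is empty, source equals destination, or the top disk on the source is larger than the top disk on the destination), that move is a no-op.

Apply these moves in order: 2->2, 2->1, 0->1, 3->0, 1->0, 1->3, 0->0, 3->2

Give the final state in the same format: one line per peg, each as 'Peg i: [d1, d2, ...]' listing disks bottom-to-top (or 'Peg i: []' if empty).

Answer: Peg 0: [4, 2, 1]
Peg 1: []
Peg 2: [3]
Peg 3: []

Derivation:
After move 1 (2->2):
Peg 0: [4, 1]
Peg 1: []
Peg 2: []
Peg 3: [3, 2]

After move 2 (2->1):
Peg 0: [4, 1]
Peg 1: []
Peg 2: []
Peg 3: [3, 2]

After move 3 (0->1):
Peg 0: [4]
Peg 1: [1]
Peg 2: []
Peg 3: [3, 2]

After move 4 (3->0):
Peg 0: [4, 2]
Peg 1: [1]
Peg 2: []
Peg 3: [3]

After move 5 (1->0):
Peg 0: [4, 2, 1]
Peg 1: []
Peg 2: []
Peg 3: [3]

After move 6 (1->3):
Peg 0: [4, 2, 1]
Peg 1: []
Peg 2: []
Peg 3: [3]

After move 7 (0->0):
Peg 0: [4, 2, 1]
Peg 1: []
Peg 2: []
Peg 3: [3]

After move 8 (3->2):
Peg 0: [4, 2, 1]
Peg 1: []
Peg 2: [3]
Peg 3: []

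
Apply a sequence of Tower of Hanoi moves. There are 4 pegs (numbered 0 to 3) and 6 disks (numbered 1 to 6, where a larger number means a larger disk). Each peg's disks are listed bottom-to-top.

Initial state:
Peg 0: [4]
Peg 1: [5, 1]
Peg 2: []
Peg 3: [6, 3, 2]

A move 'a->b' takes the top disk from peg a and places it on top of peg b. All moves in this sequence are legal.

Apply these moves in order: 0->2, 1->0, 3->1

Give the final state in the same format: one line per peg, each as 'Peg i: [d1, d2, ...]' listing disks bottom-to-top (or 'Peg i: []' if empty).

After move 1 (0->2):
Peg 0: []
Peg 1: [5, 1]
Peg 2: [4]
Peg 3: [6, 3, 2]

After move 2 (1->0):
Peg 0: [1]
Peg 1: [5]
Peg 2: [4]
Peg 3: [6, 3, 2]

After move 3 (3->1):
Peg 0: [1]
Peg 1: [5, 2]
Peg 2: [4]
Peg 3: [6, 3]

Answer: Peg 0: [1]
Peg 1: [5, 2]
Peg 2: [4]
Peg 3: [6, 3]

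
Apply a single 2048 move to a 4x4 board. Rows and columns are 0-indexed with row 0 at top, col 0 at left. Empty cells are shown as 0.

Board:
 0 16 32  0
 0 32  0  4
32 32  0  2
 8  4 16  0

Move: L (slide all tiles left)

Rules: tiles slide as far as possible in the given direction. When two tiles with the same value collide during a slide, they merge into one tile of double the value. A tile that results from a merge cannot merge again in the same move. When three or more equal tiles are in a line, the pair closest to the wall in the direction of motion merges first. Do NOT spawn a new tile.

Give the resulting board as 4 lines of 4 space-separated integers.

Slide left:
row 0: [0, 16, 32, 0] -> [16, 32, 0, 0]
row 1: [0, 32, 0, 4] -> [32, 4, 0, 0]
row 2: [32, 32, 0, 2] -> [64, 2, 0, 0]
row 3: [8, 4, 16, 0] -> [8, 4, 16, 0]

Answer: 16 32  0  0
32  4  0  0
64  2  0  0
 8  4 16  0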